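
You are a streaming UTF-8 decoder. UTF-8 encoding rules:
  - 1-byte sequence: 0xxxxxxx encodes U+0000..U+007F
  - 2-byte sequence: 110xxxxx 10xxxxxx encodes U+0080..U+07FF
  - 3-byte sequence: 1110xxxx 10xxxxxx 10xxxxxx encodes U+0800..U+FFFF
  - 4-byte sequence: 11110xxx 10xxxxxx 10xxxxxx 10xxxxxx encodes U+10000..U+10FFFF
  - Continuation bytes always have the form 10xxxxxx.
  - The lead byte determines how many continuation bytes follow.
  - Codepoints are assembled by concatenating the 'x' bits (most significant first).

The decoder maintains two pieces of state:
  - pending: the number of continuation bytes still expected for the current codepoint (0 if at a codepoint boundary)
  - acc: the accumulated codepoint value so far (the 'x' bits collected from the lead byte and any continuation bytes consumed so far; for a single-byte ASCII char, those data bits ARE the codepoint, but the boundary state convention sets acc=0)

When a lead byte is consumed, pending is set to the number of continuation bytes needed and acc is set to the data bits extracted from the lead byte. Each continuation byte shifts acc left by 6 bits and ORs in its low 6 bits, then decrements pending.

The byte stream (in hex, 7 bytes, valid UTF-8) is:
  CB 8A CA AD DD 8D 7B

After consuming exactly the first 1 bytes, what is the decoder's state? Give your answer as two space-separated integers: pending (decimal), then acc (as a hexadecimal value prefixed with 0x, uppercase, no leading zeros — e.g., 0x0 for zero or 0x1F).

Answer: 1 0xB

Derivation:
Byte[0]=CB: 2-byte lead. pending=1, acc=0xB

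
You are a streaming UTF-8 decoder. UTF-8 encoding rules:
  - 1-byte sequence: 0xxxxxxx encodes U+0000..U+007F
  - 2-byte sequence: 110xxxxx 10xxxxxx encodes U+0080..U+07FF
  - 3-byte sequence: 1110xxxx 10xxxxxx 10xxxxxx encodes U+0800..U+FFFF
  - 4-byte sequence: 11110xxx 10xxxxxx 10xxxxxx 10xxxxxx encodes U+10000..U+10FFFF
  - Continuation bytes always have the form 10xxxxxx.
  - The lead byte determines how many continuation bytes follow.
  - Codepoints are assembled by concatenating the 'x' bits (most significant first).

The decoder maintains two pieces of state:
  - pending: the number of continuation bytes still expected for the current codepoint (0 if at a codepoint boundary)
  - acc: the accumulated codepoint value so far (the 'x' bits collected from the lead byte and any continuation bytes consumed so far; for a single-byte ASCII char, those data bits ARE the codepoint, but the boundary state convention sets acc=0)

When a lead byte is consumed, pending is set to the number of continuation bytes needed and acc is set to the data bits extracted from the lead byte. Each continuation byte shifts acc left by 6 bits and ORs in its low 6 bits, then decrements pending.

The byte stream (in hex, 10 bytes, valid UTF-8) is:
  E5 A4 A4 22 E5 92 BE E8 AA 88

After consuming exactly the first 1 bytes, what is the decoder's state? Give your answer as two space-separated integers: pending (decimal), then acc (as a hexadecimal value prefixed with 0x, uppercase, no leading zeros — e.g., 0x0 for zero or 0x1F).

Answer: 2 0x5

Derivation:
Byte[0]=E5: 3-byte lead. pending=2, acc=0x5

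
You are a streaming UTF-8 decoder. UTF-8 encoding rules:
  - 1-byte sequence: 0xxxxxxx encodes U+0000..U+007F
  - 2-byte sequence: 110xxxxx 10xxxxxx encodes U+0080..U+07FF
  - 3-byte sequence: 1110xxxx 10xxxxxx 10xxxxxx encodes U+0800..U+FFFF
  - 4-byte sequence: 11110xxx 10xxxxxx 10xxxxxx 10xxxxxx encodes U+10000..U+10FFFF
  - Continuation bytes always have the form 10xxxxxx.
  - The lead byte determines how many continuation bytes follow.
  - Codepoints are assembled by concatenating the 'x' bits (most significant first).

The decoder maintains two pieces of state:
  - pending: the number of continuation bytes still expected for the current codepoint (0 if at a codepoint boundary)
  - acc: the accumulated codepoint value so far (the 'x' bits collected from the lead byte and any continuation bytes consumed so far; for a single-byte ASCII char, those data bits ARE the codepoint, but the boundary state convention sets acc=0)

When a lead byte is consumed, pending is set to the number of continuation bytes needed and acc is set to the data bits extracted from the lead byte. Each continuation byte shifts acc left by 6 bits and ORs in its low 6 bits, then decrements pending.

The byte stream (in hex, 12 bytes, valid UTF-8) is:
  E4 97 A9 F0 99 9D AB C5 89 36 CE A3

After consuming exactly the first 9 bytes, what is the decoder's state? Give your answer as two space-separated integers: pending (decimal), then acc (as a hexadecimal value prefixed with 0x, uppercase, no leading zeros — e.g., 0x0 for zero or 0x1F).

Byte[0]=E4: 3-byte lead. pending=2, acc=0x4
Byte[1]=97: continuation. acc=(acc<<6)|0x17=0x117, pending=1
Byte[2]=A9: continuation. acc=(acc<<6)|0x29=0x45E9, pending=0
Byte[3]=F0: 4-byte lead. pending=3, acc=0x0
Byte[4]=99: continuation. acc=(acc<<6)|0x19=0x19, pending=2
Byte[5]=9D: continuation. acc=(acc<<6)|0x1D=0x65D, pending=1
Byte[6]=AB: continuation. acc=(acc<<6)|0x2B=0x1976B, pending=0
Byte[7]=C5: 2-byte lead. pending=1, acc=0x5
Byte[8]=89: continuation. acc=(acc<<6)|0x09=0x149, pending=0

Answer: 0 0x149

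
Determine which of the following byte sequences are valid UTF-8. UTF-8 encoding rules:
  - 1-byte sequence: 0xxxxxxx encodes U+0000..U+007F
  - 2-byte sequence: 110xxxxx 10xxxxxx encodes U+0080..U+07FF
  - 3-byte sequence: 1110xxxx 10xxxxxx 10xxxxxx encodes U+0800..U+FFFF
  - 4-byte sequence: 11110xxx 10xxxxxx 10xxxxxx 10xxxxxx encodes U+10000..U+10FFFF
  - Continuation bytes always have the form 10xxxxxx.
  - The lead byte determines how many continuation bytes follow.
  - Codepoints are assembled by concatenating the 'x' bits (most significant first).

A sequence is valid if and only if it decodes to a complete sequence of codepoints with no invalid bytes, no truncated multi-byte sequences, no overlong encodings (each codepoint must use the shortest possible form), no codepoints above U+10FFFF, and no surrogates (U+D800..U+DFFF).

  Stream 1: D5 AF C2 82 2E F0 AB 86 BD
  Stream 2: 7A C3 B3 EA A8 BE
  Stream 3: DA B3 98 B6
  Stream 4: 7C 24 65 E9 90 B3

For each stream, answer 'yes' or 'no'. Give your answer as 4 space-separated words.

Answer: yes yes no yes

Derivation:
Stream 1: decodes cleanly. VALID
Stream 2: decodes cleanly. VALID
Stream 3: error at byte offset 2. INVALID
Stream 4: decodes cleanly. VALID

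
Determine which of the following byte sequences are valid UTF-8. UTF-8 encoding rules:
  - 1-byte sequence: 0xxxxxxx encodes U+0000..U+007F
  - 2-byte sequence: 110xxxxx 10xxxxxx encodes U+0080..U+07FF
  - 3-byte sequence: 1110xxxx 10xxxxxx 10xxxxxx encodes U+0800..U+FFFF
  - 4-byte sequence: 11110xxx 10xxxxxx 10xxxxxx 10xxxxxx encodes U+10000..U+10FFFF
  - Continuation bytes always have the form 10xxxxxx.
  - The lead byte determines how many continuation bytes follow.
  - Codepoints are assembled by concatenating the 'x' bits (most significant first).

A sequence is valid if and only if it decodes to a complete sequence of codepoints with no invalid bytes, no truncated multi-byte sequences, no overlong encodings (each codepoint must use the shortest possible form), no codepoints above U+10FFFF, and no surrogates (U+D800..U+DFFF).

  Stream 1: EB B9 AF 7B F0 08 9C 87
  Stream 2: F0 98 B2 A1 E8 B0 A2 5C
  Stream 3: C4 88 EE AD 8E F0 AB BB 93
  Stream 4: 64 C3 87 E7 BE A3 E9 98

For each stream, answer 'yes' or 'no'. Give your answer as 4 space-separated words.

Answer: no yes yes no

Derivation:
Stream 1: error at byte offset 5. INVALID
Stream 2: decodes cleanly. VALID
Stream 3: decodes cleanly. VALID
Stream 4: error at byte offset 8. INVALID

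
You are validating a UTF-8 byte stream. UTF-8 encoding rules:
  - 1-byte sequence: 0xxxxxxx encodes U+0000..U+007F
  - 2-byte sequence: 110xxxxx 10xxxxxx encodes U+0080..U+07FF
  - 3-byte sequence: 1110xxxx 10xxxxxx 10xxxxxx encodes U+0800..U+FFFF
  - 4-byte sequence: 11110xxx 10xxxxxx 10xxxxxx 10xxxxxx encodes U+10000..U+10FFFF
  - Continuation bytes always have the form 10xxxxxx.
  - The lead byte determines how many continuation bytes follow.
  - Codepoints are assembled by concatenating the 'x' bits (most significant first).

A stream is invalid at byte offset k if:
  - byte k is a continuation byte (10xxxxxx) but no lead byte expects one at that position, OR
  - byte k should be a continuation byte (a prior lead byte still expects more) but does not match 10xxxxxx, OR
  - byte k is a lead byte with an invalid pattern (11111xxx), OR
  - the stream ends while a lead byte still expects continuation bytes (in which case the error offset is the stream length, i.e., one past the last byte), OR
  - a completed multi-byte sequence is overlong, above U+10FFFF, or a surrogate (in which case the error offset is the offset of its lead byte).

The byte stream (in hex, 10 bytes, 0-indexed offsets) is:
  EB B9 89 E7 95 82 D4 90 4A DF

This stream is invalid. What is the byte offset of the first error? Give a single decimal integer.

Byte[0]=EB: 3-byte lead, need 2 cont bytes. acc=0xB
Byte[1]=B9: continuation. acc=(acc<<6)|0x39=0x2F9
Byte[2]=89: continuation. acc=(acc<<6)|0x09=0xBE49
Completed: cp=U+BE49 (starts at byte 0)
Byte[3]=E7: 3-byte lead, need 2 cont bytes. acc=0x7
Byte[4]=95: continuation. acc=(acc<<6)|0x15=0x1D5
Byte[5]=82: continuation. acc=(acc<<6)|0x02=0x7542
Completed: cp=U+7542 (starts at byte 3)
Byte[6]=D4: 2-byte lead, need 1 cont bytes. acc=0x14
Byte[7]=90: continuation. acc=(acc<<6)|0x10=0x510
Completed: cp=U+0510 (starts at byte 6)
Byte[8]=4A: 1-byte ASCII. cp=U+004A
Byte[9]=DF: 2-byte lead, need 1 cont bytes. acc=0x1F
Byte[10]: stream ended, expected continuation. INVALID

Answer: 10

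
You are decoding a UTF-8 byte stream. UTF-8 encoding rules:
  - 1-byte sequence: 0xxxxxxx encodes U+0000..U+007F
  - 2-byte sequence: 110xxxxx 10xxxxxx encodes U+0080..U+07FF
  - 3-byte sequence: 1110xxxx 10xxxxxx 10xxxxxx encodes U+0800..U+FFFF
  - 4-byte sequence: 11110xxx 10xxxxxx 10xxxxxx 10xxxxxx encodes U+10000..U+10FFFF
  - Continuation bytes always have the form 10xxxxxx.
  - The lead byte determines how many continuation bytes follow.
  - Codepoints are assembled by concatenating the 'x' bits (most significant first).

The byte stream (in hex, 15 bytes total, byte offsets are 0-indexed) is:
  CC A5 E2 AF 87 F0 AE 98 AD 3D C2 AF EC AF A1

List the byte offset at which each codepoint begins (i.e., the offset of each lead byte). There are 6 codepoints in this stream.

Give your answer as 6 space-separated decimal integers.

Answer: 0 2 5 9 10 12

Derivation:
Byte[0]=CC: 2-byte lead, need 1 cont bytes. acc=0xC
Byte[1]=A5: continuation. acc=(acc<<6)|0x25=0x325
Completed: cp=U+0325 (starts at byte 0)
Byte[2]=E2: 3-byte lead, need 2 cont bytes. acc=0x2
Byte[3]=AF: continuation. acc=(acc<<6)|0x2F=0xAF
Byte[4]=87: continuation. acc=(acc<<6)|0x07=0x2BC7
Completed: cp=U+2BC7 (starts at byte 2)
Byte[5]=F0: 4-byte lead, need 3 cont bytes. acc=0x0
Byte[6]=AE: continuation. acc=(acc<<6)|0x2E=0x2E
Byte[7]=98: continuation. acc=(acc<<6)|0x18=0xB98
Byte[8]=AD: continuation. acc=(acc<<6)|0x2D=0x2E62D
Completed: cp=U+2E62D (starts at byte 5)
Byte[9]=3D: 1-byte ASCII. cp=U+003D
Byte[10]=C2: 2-byte lead, need 1 cont bytes. acc=0x2
Byte[11]=AF: continuation. acc=(acc<<6)|0x2F=0xAF
Completed: cp=U+00AF (starts at byte 10)
Byte[12]=EC: 3-byte lead, need 2 cont bytes. acc=0xC
Byte[13]=AF: continuation. acc=(acc<<6)|0x2F=0x32F
Byte[14]=A1: continuation. acc=(acc<<6)|0x21=0xCBE1
Completed: cp=U+CBE1 (starts at byte 12)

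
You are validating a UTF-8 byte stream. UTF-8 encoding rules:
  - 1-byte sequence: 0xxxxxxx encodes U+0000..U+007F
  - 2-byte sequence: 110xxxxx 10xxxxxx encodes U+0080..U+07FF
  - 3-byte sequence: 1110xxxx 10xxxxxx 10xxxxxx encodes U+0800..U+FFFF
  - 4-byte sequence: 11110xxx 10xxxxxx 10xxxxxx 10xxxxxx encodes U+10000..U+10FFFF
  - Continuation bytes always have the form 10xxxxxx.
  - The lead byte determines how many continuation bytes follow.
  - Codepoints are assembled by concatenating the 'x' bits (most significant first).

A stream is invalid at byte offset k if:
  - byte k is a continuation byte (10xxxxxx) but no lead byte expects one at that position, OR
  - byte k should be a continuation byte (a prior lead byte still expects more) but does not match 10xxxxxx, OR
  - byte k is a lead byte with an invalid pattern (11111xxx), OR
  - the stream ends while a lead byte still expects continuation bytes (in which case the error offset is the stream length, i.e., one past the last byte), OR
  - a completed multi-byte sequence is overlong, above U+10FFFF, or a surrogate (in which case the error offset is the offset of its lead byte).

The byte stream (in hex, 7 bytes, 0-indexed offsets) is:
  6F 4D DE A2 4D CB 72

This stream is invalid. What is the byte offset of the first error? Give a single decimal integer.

Answer: 6

Derivation:
Byte[0]=6F: 1-byte ASCII. cp=U+006F
Byte[1]=4D: 1-byte ASCII. cp=U+004D
Byte[2]=DE: 2-byte lead, need 1 cont bytes. acc=0x1E
Byte[3]=A2: continuation. acc=(acc<<6)|0x22=0x7A2
Completed: cp=U+07A2 (starts at byte 2)
Byte[4]=4D: 1-byte ASCII. cp=U+004D
Byte[5]=CB: 2-byte lead, need 1 cont bytes. acc=0xB
Byte[6]=72: expected 10xxxxxx continuation. INVALID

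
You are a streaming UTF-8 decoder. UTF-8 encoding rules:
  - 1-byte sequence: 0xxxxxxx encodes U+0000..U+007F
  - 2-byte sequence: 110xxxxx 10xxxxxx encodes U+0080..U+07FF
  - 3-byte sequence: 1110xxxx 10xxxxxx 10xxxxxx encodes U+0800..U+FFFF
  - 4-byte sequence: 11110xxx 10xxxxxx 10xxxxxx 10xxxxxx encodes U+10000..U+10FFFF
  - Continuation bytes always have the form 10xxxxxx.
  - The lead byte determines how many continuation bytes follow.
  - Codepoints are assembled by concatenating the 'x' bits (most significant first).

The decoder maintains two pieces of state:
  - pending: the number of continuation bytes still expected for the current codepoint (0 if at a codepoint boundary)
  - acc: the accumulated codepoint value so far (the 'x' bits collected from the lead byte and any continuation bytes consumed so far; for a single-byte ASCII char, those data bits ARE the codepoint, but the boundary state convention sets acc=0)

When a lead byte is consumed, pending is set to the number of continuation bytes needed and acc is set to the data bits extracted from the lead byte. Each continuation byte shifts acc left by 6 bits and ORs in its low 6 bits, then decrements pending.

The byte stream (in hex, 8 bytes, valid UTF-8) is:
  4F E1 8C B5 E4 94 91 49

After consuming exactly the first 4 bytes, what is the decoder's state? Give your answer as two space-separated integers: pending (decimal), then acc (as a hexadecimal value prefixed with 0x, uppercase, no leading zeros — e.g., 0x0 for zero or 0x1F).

Answer: 0 0x1335

Derivation:
Byte[0]=4F: 1-byte. pending=0, acc=0x0
Byte[1]=E1: 3-byte lead. pending=2, acc=0x1
Byte[2]=8C: continuation. acc=(acc<<6)|0x0C=0x4C, pending=1
Byte[3]=B5: continuation. acc=(acc<<6)|0x35=0x1335, pending=0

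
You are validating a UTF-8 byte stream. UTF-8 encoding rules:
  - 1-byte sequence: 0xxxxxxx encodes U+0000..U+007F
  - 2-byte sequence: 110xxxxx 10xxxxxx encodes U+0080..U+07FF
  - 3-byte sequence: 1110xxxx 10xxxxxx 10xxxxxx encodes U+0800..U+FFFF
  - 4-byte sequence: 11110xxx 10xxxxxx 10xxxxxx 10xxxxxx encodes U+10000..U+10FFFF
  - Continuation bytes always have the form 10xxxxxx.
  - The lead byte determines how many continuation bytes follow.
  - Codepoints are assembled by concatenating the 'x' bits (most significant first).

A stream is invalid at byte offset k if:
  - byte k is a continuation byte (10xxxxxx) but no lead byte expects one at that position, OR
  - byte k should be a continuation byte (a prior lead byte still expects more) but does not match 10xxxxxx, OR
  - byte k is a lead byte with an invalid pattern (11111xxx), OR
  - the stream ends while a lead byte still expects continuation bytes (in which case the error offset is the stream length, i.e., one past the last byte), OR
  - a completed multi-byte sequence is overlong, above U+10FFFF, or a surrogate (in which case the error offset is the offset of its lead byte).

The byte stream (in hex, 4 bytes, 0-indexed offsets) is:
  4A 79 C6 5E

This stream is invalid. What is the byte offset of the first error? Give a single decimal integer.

Byte[0]=4A: 1-byte ASCII. cp=U+004A
Byte[1]=79: 1-byte ASCII. cp=U+0079
Byte[2]=C6: 2-byte lead, need 1 cont bytes. acc=0x6
Byte[3]=5E: expected 10xxxxxx continuation. INVALID

Answer: 3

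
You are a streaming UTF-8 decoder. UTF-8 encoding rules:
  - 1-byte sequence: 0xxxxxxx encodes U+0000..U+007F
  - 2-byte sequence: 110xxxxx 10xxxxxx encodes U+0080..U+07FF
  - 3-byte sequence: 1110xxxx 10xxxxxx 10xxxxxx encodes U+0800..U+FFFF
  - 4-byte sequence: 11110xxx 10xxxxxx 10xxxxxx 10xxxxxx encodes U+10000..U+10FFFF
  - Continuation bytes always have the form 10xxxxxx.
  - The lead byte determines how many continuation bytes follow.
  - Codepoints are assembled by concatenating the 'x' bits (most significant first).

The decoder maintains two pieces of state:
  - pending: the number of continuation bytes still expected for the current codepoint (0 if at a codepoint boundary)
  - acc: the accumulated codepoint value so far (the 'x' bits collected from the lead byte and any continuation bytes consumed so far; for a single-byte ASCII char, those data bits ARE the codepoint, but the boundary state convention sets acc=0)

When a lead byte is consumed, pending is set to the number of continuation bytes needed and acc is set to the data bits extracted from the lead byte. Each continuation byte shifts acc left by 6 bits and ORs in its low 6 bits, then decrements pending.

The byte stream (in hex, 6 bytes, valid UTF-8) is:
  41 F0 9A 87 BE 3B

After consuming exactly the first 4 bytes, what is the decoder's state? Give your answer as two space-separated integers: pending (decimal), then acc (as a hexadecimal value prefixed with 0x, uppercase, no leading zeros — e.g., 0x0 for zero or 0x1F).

Answer: 1 0x687

Derivation:
Byte[0]=41: 1-byte. pending=0, acc=0x0
Byte[1]=F0: 4-byte lead. pending=3, acc=0x0
Byte[2]=9A: continuation. acc=(acc<<6)|0x1A=0x1A, pending=2
Byte[3]=87: continuation. acc=(acc<<6)|0x07=0x687, pending=1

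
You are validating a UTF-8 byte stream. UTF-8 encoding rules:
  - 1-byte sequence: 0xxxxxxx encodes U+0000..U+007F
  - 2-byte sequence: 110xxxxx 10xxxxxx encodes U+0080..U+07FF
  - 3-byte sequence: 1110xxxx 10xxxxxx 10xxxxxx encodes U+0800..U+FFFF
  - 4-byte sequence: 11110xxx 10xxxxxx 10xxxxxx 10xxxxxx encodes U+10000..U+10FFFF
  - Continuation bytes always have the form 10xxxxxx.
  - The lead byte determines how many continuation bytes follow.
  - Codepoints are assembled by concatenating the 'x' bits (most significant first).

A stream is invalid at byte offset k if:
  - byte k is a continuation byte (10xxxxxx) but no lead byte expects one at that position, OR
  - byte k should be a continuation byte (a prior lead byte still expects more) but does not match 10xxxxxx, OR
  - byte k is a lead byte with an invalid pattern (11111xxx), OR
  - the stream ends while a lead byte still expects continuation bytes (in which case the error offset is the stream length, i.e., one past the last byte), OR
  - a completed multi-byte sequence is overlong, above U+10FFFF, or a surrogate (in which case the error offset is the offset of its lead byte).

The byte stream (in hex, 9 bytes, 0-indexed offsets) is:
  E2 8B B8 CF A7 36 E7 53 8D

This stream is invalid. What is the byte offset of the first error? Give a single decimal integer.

Answer: 7

Derivation:
Byte[0]=E2: 3-byte lead, need 2 cont bytes. acc=0x2
Byte[1]=8B: continuation. acc=(acc<<6)|0x0B=0x8B
Byte[2]=B8: continuation. acc=(acc<<6)|0x38=0x22F8
Completed: cp=U+22F8 (starts at byte 0)
Byte[3]=CF: 2-byte lead, need 1 cont bytes. acc=0xF
Byte[4]=A7: continuation. acc=(acc<<6)|0x27=0x3E7
Completed: cp=U+03E7 (starts at byte 3)
Byte[5]=36: 1-byte ASCII. cp=U+0036
Byte[6]=E7: 3-byte lead, need 2 cont bytes. acc=0x7
Byte[7]=53: expected 10xxxxxx continuation. INVALID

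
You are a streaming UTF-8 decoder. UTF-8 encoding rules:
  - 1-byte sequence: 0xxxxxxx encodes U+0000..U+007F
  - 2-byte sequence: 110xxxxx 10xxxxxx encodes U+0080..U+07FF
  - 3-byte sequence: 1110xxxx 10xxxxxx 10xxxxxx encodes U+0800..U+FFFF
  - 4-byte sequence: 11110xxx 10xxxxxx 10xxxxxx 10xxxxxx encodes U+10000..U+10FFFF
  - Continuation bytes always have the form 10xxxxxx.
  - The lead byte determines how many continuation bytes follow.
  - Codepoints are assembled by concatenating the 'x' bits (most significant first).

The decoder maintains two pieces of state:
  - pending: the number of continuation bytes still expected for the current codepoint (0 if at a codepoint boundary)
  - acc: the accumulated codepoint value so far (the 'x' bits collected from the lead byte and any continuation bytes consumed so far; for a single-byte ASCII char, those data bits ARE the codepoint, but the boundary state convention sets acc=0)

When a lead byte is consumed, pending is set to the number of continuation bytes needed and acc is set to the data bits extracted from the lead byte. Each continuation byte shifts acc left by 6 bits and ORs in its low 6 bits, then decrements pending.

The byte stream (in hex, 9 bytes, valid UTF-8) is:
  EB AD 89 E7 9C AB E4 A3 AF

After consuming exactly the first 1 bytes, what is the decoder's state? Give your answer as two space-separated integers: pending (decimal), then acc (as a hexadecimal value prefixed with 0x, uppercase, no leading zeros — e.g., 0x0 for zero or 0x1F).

Byte[0]=EB: 3-byte lead. pending=2, acc=0xB

Answer: 2 0xB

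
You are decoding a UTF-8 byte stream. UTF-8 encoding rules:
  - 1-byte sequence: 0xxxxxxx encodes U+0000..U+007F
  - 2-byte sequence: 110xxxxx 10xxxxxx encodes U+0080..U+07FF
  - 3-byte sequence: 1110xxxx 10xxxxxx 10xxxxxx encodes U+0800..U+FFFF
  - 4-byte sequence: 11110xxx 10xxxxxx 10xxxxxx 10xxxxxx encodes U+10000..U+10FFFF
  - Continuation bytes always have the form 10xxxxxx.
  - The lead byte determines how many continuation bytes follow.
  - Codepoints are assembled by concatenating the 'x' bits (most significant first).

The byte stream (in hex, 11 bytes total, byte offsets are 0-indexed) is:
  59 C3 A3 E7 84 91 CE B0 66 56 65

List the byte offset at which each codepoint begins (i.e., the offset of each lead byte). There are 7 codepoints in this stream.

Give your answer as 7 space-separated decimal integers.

Answer: 0 1 3 6 8 9 10

Derivation:
Byte[0]=59: 1-byte ASCII. cp=U+0059
Byte[1]=C3: 2-byte lead, need 1 cont bytes. acc=0x3
Byte[2]=A3: continuation. acc=(acc<<6)|0x23=0xE3
Completed: cp=U+00E3 (starts at byte 1)
Byte[3]=E7: 3-byte lead, need 2 cont bytes. acc=0x7
Byte[4]=84: continuation. acc=(acc<<6)|0x04=0x1C4
Byte[5]=91: continuation. acc=(acc<<6)|0x11=0x7111
Completed: cp=U+7111 (starts at byte 3)
Byte[6]=CE: 2-byte lead, need 1 cont bytes. acc=0xE
Byte[7]=B0: continuation. acc=(acc<<6)|0x30=0x3B0
Completed: cp=U+03B0 (starts at byte 6)
Byte[8]=66: 1-byte ASCII. cp=U+0066
Byte[9]=56: 1-byte ASCII. cp=U+0056
Byte[10]=65: 1-byte ASCII. cp=U+0065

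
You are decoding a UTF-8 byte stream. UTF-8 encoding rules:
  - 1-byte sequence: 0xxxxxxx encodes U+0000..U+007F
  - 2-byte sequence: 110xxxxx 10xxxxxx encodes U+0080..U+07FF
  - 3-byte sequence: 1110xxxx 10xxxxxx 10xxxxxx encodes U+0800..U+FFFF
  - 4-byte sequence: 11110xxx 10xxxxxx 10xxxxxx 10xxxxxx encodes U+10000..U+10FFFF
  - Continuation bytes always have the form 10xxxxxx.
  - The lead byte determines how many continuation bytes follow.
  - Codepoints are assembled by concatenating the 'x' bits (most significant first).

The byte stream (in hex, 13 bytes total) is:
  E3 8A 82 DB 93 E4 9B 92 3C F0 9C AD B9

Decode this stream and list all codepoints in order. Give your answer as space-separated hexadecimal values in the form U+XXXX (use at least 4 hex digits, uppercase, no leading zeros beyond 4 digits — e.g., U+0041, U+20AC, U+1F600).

Byte[0]=E3: 3-byte lead, need 2 cont bytes. acc=0x3
Byte[1]=8A: continuation. acc=(acc<<6)|0x0A=0xCA
Byte[2]=82: continuation. acc=(acc<<6)|0x02=0x3282
Completed: cp=U+3282 (starts at byte 0)
Byte[3]=DB: 2-byte lead, need 1 cont bytes. acc=0x1B
Byte[4]=93: continuation. acc=(acc<<6)|0x13=0x6D3
Completed: cp=U+06D3 (starts at byte 3)
Byte[5]=E4: 3-byte lead, need 2 cont bytes. acc=0x4
Byte[6]=9B: continuation. acc=(acc<<6)|0x1B=0x11B
Byte[7]=92: continuation. acc=(acc<<6)|0x12=0x46D2
Completed: cp=U+46D2 (starts at byte 5)
Byte[8]=3C: 1-byte ASCII. cp=U+003C
Byte[9]=F0: 4-byte lead, need 3 cont bytes. acc=0x0
Byte[10]=9C: continuation. acc=(acc<<6)|0x1C=0x1C
Byte[11]=AD: continuation. acc=(acc<<6)|0x2D=0x72D
Byte[12]=B9: continuation. acc=(acc<<6)|0x39=0x1CB79
Completed: cp=U+1CB79 (starts at byte 9)

Answer: U+3282 U+06D3 U+46D2 U+003C U+1CB79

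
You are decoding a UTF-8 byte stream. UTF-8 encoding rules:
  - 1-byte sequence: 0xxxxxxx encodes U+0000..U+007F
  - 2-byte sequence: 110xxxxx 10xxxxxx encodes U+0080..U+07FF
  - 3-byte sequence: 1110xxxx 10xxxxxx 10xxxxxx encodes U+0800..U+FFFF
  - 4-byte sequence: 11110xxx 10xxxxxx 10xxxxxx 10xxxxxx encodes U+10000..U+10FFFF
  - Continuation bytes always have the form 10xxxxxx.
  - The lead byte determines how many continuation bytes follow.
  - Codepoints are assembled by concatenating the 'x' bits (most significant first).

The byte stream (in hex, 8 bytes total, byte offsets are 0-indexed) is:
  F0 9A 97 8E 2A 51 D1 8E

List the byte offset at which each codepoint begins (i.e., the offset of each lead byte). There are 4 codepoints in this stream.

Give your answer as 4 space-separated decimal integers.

Answer: 0 4 5 6

Derivation:
Byte[0]=F0: 4-byte lead, need 3 cont bytes. acc=0x0
Byte[1]=9A: continuation. acc=(acc<<6)|0x1A=0x1A
Byte[2]=97: continuation. acc=(acc<<6)|0x17=0x697
Byte[3]=8E: continuation. acc=(acc<<6)|0x0E=0x1A5CE
Completed: cp=U+1A5CE (starts at byte 0)
Byte[4]=2A: 1-byte ASCII. cp=U+002A
Byte[5]=51: 1-byte ASCII. cp=U+0051
Byte[6]=D1: 2-byte lead, need 1 cont bytes. acc=0x11
Byte[7]=8E: continuation. acc=(acc<<6)|0x0E=0x44E
Completed: cp=U+044E (starts at byte 6)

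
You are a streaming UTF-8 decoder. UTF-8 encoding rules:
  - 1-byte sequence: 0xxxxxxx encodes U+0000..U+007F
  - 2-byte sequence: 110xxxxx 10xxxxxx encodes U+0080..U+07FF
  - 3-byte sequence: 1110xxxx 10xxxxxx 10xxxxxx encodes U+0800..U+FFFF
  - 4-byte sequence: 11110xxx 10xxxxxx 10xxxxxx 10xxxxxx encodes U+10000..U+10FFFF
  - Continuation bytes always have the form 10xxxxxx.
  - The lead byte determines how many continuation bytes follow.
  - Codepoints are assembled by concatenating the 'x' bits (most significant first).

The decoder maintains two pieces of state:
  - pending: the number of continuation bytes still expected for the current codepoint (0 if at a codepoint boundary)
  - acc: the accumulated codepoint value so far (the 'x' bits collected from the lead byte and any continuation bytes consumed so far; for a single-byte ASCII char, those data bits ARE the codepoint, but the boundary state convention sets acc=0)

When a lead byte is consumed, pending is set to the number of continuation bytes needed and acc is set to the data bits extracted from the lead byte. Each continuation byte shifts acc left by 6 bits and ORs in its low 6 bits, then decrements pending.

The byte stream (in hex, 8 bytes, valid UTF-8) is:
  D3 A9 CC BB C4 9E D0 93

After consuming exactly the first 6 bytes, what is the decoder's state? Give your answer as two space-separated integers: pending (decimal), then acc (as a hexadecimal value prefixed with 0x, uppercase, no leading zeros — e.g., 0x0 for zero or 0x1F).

Answer: 0 0x11E

Derivation:
Byte[0]=D3: 2-byte lead. pending=1, acc=0x13
Byte[1]=A9: continuation. acc=(acc<<6)|0x29=0x4E9, pending=0
Byte[2]=CC: 2-byte lead. pending=1, acc=0xC
Byte[3]=BB: continuation. acc=(acc<<6)|0x3B=0x33B, pending=0
Byte[4]=C4: 2-byte lead. pending=1, acc=0x4
Byte[5]=9E: continuation. acc=(acc<<6)|0x1E=0x11E, pending=0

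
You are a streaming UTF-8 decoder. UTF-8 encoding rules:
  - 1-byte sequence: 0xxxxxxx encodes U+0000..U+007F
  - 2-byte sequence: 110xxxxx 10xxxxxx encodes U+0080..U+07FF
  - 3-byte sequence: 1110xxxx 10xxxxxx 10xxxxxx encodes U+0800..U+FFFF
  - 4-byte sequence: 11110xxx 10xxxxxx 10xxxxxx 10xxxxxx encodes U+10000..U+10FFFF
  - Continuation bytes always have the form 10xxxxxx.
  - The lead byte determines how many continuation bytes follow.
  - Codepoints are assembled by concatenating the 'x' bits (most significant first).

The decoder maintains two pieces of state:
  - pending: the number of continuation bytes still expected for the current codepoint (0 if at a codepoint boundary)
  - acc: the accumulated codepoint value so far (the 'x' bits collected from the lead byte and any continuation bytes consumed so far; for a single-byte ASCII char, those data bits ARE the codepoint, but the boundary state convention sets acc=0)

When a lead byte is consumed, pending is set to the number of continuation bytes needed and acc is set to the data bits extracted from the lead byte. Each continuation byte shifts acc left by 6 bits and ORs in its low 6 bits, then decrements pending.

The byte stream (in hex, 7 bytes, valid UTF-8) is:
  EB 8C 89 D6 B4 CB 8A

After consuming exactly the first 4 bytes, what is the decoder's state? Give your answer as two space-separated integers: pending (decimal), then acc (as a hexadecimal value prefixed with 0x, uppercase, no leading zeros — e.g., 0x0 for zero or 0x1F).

Answer: 1 0x16

Derivation:
Byte[0]=EB: 3-byte lead. pending=2, acc=0xB
Byte[1]=8C: continuation. acc=(acc<<6)|0x0C=0x2CC, pending=1
Byte[2]=89: continuation. acc=(acc<<6)|0x09=0xB309, pending=0
Byte[3]=D6: 2-byte lead. pending=1, acc=0x16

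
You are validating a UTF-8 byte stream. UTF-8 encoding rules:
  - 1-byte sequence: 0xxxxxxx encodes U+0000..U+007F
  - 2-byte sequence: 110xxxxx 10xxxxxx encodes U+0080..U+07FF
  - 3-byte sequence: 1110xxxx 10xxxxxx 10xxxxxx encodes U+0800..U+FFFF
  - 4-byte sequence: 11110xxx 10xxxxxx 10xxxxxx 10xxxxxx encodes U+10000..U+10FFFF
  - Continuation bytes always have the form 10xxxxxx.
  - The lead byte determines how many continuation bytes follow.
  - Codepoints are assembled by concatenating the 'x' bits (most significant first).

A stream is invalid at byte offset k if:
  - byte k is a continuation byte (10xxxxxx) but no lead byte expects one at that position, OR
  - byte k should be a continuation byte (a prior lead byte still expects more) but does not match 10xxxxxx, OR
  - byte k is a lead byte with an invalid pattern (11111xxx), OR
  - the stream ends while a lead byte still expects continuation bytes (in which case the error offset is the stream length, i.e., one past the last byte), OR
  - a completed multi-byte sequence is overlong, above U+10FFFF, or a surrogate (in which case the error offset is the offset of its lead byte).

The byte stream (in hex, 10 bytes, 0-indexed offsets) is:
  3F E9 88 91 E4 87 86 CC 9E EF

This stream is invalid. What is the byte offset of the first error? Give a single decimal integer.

Answer: 10

Derivation:
Byte[0]=3F: 1-byte ASCII. cp=U+003F
Byte[1]=E9: 3-byte lead, need 2 cont bytes. acc=0x9
Byte[2]=88: continuation. acc=(acc<<6)|0x08=0x248
Byte[3]=91: continuation. acc=(acc<<6)|0x11=0x9211
Completed: cp=U+9211 (starts at byte 1)
Byte[4]=E4: 3-byte lead, need 2 cont bytes. acc=0x4
Byte[5]=87: continuation. acc=(acc<<6)|0x07=0x107
Byte[6]=86: continuation. acc=(acc<<6)|0x06=0x41C6
Completed: cp=U+41C6 (starts at byte 4)
Byte[7]=CC: 2-byte lead, need 1 cont bytes. acc=0xC
Byte[8]=9E: continuation. acc=(acc<<6)|0x1E=0x31E
Completed: cp=U+031E (starts at byte 7)
Byte[9]=EF: 3-byte lead, need 2 cont bytes. acc=0xF
Byte[10]: stream ended, expected continuation. INVALID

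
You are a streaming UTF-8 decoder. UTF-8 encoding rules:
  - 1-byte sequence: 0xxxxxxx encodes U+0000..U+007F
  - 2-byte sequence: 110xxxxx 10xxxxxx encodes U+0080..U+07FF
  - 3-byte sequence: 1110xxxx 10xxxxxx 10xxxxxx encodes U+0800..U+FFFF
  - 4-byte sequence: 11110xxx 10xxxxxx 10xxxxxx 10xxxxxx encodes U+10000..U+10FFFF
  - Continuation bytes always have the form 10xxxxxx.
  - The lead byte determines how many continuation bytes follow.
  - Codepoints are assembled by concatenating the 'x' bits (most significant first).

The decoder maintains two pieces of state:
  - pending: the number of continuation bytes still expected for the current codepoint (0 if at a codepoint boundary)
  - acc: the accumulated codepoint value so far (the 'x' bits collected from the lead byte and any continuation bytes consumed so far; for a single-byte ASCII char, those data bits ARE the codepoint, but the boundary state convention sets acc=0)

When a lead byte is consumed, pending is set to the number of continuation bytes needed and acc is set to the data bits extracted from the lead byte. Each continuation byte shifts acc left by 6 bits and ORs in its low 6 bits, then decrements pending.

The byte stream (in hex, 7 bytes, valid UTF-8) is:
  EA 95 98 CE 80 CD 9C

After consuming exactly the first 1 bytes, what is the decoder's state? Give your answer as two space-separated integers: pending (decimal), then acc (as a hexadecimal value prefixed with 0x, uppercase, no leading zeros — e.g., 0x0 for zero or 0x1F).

Byte[0]=EA: 3-byte lead. pending=2, acc=0xA

Answer: 2 0xA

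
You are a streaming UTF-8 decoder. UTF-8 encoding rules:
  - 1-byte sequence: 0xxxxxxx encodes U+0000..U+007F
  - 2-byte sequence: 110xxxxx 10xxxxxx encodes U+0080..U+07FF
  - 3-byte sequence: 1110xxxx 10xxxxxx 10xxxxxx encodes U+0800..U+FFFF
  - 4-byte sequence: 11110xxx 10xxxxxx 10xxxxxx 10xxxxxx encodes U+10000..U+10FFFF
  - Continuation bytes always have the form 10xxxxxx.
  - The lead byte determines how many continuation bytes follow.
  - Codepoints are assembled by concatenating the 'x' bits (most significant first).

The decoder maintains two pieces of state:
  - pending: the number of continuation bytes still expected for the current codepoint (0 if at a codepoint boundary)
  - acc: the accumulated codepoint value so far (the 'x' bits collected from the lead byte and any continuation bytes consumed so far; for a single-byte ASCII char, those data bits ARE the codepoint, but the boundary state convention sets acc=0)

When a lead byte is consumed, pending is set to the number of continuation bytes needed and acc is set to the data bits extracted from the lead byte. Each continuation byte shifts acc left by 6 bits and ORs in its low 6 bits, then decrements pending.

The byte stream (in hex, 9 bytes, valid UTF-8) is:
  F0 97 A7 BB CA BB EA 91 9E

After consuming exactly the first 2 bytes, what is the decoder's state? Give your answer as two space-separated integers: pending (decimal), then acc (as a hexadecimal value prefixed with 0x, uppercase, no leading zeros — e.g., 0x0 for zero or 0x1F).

Byte[0]=F0: 4-byte lead. pending=3, acc=0x0
Byte[1]=97: continuation. acc=(acc<<6)|0x17=0x17, pending=2

Answer: 2 0x17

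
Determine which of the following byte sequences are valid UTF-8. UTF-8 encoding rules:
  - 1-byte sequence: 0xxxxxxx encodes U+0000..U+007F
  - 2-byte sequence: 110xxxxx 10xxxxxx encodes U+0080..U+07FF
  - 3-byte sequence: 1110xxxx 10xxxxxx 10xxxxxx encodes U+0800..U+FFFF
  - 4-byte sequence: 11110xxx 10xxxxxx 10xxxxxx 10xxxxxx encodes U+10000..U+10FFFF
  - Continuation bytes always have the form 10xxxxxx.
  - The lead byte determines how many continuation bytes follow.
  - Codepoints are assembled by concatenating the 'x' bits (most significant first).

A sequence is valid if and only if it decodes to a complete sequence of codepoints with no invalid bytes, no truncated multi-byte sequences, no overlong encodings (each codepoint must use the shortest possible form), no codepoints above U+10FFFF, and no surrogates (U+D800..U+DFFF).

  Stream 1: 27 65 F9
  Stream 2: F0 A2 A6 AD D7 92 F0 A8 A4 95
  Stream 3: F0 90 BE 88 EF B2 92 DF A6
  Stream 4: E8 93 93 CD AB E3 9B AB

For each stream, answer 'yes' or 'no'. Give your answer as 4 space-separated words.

Answer: no yes yes yes

Derivation:
Stream 1: error at byte offset 2. INVALID
Stream 2: decodes cleanly. VALID
Stream 3: decodes cleanly. VALID
Stream 4: decodes cleanly. VALID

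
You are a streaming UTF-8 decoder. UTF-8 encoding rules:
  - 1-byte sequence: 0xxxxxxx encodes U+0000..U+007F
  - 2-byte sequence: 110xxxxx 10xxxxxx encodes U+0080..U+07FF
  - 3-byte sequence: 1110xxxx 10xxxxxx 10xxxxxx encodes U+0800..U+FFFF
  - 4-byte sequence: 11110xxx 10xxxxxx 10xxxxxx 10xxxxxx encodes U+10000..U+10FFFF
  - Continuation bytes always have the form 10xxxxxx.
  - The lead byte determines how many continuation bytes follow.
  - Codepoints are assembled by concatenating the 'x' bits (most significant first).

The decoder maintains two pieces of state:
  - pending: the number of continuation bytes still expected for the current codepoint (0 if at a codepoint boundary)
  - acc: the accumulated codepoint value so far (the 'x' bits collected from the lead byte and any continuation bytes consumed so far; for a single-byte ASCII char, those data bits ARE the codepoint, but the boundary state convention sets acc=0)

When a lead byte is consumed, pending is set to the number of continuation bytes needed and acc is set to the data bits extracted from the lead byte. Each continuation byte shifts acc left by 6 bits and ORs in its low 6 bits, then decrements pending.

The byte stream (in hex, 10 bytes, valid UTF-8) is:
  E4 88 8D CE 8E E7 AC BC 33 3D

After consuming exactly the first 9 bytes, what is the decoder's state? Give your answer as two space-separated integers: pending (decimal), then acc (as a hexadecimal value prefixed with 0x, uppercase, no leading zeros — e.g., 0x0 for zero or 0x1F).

Answer: 0 0x0

Derivation:
Byte[0]=E4: 3-byte lead. pending=2, acc=0x4
Byte[1]=88: continuation. acc=(acc<<6)|0x08=0x108, pending=1
Byte[2]=8D: continuation. acc=(acc<<6)|0x0D=0x420D, pending=0
Byte[3]=CE: 2-byte lead. pending=1, acc=0xE
Byte[4]=8E: continuation. acc=(acc<<6)|0x0E=0x38E, pending=0
Byte[5]=E7: 3-byte lead. pending=2, acc=0x7
Byte[6]=AC: continuation. acc=(acc<<6)|0x2C=0x1EC, pending=1
Byte[7]=BC: continuation. acc=(acc<<6)|0x3C=0x7B3C, pending=0
Byte[8]=33: 1-byte. pending=0, acc=0x0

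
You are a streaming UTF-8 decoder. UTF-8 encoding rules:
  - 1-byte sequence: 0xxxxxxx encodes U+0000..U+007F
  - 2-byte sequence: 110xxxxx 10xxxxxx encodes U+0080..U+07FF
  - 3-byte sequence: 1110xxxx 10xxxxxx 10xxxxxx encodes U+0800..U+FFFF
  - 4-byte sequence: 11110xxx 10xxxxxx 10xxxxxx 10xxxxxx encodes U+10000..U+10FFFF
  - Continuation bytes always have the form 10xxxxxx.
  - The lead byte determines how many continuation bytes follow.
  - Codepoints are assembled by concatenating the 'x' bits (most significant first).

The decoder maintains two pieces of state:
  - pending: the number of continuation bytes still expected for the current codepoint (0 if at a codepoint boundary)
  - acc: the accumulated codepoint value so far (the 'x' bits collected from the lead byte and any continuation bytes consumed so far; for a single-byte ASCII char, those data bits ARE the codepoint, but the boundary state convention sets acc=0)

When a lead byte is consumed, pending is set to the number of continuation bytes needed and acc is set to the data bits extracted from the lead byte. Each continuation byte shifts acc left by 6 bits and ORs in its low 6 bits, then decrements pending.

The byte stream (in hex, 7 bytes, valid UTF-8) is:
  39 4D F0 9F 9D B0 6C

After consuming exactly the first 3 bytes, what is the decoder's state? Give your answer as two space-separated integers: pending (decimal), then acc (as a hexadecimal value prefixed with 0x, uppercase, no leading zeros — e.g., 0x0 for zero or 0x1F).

Byte[0]=39: 1-byte. pending=0, acc=0x0
Byte[1]=4D: 1-byte. pending=0, acc=0x0
Byte[2]=F0: 4-byte lead. pending=3, acc=0x0

Answer: 3 0x0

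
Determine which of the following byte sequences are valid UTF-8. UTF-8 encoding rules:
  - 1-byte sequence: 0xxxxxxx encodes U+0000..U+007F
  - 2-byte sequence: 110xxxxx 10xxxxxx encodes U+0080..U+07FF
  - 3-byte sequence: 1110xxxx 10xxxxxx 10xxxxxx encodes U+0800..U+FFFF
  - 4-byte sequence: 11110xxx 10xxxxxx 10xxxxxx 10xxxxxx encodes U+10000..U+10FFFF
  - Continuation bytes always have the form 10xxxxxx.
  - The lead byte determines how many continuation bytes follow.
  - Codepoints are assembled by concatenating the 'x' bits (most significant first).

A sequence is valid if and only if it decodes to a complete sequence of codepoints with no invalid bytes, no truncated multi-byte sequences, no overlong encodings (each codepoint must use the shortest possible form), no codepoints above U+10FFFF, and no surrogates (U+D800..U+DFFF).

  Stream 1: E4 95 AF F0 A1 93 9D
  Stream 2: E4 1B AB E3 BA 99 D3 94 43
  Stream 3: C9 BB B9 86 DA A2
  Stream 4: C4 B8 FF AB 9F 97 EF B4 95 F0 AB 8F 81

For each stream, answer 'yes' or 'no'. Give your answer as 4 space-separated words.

Answer: yes no no no

Derivation:
Stream 1: decodes cleanly. VALID
Stream 2: error at byte offset 1. INVALID
Stream 3: error at byte offset 2. INVALID
Stream 4: error at byte offset 2. INVALID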